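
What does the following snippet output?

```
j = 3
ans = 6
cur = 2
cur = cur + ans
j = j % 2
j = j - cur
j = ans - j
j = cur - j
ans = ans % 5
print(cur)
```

8

cur = 2+6 = 8
j = 3%2 = 1
j = 1-8 = -7
j = 6-(-7) = 13
j = 8-13 = -5
ans = 6%5 = 1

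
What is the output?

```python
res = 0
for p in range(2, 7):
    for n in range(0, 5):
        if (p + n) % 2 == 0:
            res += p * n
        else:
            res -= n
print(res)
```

80

p=2,n=0: even sum, res = 0+0 = 0
p=2,n=1: odd sum, res = 0-1 = -1
p=2,n=2: even sum, res = (-1)+4 = 3
p=2,n=3: odd sum, res = 3-3 = 0
p=2,n=4: even sum, res = 0+8 = 8
p=3,n=0: odd sum, res = 8-0 = 8
p=3,n=1: even sum, res = 8+3 = 11
p=3,n=2: odd sum, res = 11-2 = 9
p=3,n=3: even sum, res = 9+9 = 18
p=3,n=4: odd sum, res = 18-4 = 14
p=4,n=0: even sum, res = 14+0 = 14
p=4,n=1: odd sum, res = 14-1 = 13
p=4,n=2: even sum, res = 13+8 = 21
p=4,n=3: odd sum, res = 21-3 = 18
p=4,n=4: even sum, res = 18+16 = 34
p=5,n=0: odd sum, res = 34-0 = 34
p=5,n=1: even sum, res = 34+5 = 39
p=5,n=2: odd sum, res = 39-2 = 37
p=5,n=3: even sum, res = 37+15 = 52
p=5,n=4: odd sum, res = 52-4 = 48
p=6,n=0: even sum, res = 48+0 = 48
p=6,n=1: odd sum, res = 48-1 = 47
p=6,n=2: even sum, res = 47+12 = 59
p=6,n=3: odd sum, res = 59-3 = 56
p=6,n=4: even sum, res = 56+24 = 80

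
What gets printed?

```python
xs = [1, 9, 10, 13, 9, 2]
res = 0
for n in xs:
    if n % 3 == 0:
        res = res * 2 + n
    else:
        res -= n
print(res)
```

n=1: not %3==0, res = 0-1 = -1
n=9: %3==0, res = (-1)*2+9 = 7
n=10: not %3==0, res = 7-10 = -3
n=13: not %3==0, res = (-3)-13 = -16
n=9: %3==0, res = (-16)*2+9 = -23
n=2: not %3==0, res = (-23)-2 = -25

-25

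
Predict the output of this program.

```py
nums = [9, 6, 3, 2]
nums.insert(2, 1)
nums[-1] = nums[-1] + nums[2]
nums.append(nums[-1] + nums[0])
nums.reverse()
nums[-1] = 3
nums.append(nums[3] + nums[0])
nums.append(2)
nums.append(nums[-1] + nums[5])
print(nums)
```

insert 1 at 2 → [9, 6, 1, 3, 2]
nums[-1] = nums[-1]+nums[2] = 2+1 = 3 → [9, 6, 1, 3, 3]
append nums[-1]+nums[0] = 3+9 = 12 → [9, 6, 1, 3, 3, 12]
reverse → [12, 3, 3, 1, 6, 9]
nums[-1] = 3 → [12, 3, 3, 1, 6, 3]
append nums[3]+nums[0] = 1+12 = 13 → [12, 3, 3, 1, 6, 3, 13]
append 2 → [12, 3, 3, 1, 6, 3, 13, 2]
append nums[-1]+nums[5] = 2+3 = 5 → [12, 3, 3, 1, 6, 3, 13, 2, 5]

[12, 3, 3, 1, 6, 3, 13, 2, 5]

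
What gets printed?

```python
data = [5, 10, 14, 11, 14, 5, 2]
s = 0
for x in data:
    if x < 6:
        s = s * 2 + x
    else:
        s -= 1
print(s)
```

x=5: <6, s = 0*2+5 = 5
x=10: not <6, s = 5-1 = 4
x=14: not <6, s = 4-1 = 3
x=11: not <6, s = 3-1 = 2
x=14: not <6, s = 2-1 = 1
x=5: <6, s = 1*2+5 = 7
x=2: <6, s = 7*2+2 = 16

16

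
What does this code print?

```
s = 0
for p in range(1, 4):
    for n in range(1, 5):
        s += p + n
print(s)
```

54

p=1,n=1: s = 0+2 = 2
p=1,n=2: s = 2+3 = 5
p=1,n=3: s = 5+4 = 9
p=1,n=4: s = 9+5 = 14
p=2,n=1: s = 14+3 = 17
p=2,n=2: s = 17+4 = 21
p=2,n=3: s = 21+5 = 26
p=2,n=4: s = 26+6 = 32
p=3,n=1: s = 32+4 = 36
p=3,n=2: s = 36+5 = 41
p=3,n=3: s = 41+6 = 47
p=3,n=4: s = 47+7 = 54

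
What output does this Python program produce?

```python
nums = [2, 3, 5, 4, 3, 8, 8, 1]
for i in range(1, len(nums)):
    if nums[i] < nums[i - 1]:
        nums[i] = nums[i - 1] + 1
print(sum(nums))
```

i=1: 3>=2, unchanged → [2, 3, 5, 4, 3, 8, 8, 1]
i=2: 5>=3, unchanged → [2, 3, 5, 4, 3, 8, 8, 1]
i=3: 4<5, nums[3] = 5+1 = 6 → [2, 3, 5, 6, 3, 8, 8, 1]
i=4: 3<6, nums[4] = 6+1 = 7 → [2, 3, 5, 6, 7, 8, 8, 1]
i=5: 8>=7, unchanged → [2, 3, 5, 6, 7, 8, 8, 1]
i=6: 8>=8, unchanged → [2, 3, 5, 6, 7, 8, 8, 1]
i=7: 1<8, nums[7] = 8+1 = 9 → [2, 3, 5, 6, 7, 8, 8, 9]
sum = 48

48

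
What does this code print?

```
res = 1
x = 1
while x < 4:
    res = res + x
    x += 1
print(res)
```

7

x=1: res = 1+1 = 2
x=2: res = 2+2 = 4
x=3: res = 4+3 = 7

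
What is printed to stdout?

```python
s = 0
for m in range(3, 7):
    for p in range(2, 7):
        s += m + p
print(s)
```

170

m=3,p=2: s = 0+5 = 5
m=3,p=3: s = 5+6 = 11
m=3,p=4: s = 11+7 = 18
m=3,p=5: s = 18+8 = 26
m=3,p=6: s = 26+9 = 35
m=4,p=2: s = 35+6 = 41
m=4,p=3: s = 41+7 = 48
m=4,p=4: s = 48+8 = 56
m=4,p=5: s = 56+9 = 65
m=4,p=6: s = 65+10 = 75
m=5,p=2: s = 75+7 = 82
m=5,p=3: s = 82+8 = 90
m=5,p=4: s = 90+9 = 99
m=5,p=5: s = 99+10 = 109
m=5,p=6: s = 109+11 = 120
m=6,p=2: s = 120+8 = 128
m=6,p=3: s = 128+9 = 137
m=6,p=4: s = 137+10 = 147
m=6,p=5: s = 147+11 = 158
m=6,p=6: s = 158+12 = 170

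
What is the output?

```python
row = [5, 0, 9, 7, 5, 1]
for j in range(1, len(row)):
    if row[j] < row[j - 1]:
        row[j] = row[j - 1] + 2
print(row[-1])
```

j=1: 0<5, row[1] = 5+2 = 7 → [5, 7, 9, 7, 5, 1]
j=2: 9>=7, unchanged → [5, 7, 9, 7, 5, 1]
j=3: 7<9, row[3] = 9+2 = 11 → [5, 7, 9, 11, 5, 1]
j=4: 5<11, row[4] = 11+2 = 13 → [5, 7, 9, 11, 13, 1]
j=5: 1<13, row[5] = 13+2 = 15 → [5, 7, 9, 11, 13, 15]

15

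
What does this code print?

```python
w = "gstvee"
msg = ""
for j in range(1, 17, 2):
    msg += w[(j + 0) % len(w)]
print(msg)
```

j=1: add w[1]='s' → 's'
j=3: add w[3]='v' → 'sv'
j=5: add w[5]='e' → 'sve'
j=7: add w[1]='s' → 'sves'
j=9: add w[3]='v' → 'svesv'
j=11: add w[5]='e' → 'svesve'
j=13: add w[1]='s' → 'svesves'
j=15: add w[3]='v' → 'svesvesv'

svesvesv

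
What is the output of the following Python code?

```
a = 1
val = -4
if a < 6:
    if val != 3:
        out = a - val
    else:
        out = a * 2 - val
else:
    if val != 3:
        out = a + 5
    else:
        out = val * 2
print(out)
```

5

a=1, val=-4
a < 6 is True; val != 3 is True
→ out = a - val = 5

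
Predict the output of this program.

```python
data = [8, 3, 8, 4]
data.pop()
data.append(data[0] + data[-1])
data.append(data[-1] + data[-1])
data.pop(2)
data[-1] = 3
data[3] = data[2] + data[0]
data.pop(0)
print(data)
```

[3, 16, 24]

pop() removes 4 → [8, 3, 8]
append data[0]+data[-1] = 8+8 = 16 → [8, 3, 8, 16]
append data[-1]+data[-1] = 16+16 = 32 → [8, 3, 8, 16, 32]
pop(2) removes 8 → [8, 3, 16, 32]
data[-1] = 3 → [8, 3, 16, 3]
data[3] = data[2]+data[0] = 16+8 = 24 → [8, 3, 16, 24]
pop(0) removes 8 → [3, 16, 24]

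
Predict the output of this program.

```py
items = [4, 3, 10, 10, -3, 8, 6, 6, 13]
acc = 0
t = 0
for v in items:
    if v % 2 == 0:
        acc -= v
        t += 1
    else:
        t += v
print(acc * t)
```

-836

v=4: even, acc = 0-4 = -4; t=1
v=3: not even; t=4
v=10: even, acc = (-4)-10 = -14; t=5
v=10: even, acc = (-14)-10 = -24; t=6
v=-3: not even; t=3
v=8: even, acc = (-24)-8 = -32; t=4
v=6: even, acc = (-32)-6 = -38; t=5
v=6: even, acc = (-38)-6 = -44; t=6
v=13: not even; t=19
acc*t = (-44)*19 = -836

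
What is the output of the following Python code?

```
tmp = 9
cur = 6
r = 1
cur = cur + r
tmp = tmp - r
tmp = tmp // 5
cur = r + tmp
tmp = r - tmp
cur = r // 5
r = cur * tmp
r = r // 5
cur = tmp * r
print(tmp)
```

cur = 6+1 = 7
tmp = 9-1 = 8
tmp = 8//5 = 1
cur = 1+1 = 2
tmp = 1-1 = 0
cur = 1//5 = 0
r = 0*0 = 0
r = 0//5 = 0
cur = 0*0 = 0

0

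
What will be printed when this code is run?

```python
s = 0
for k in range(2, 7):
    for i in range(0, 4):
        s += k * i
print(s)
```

k=2,i=0: s = 0+0 = 0
k=2,i=1: s = 0+2 = 2
k=2,i=2: s = 2+4 = 6
k=2,i=3: s = 6+6 = 12
k=3,i=0: s = 12+0 = 12
k=3,i=1: s = 12+3 = 15
k=3,i=2: s = 15+6 = 21
k=3,i=3: s = 21+9 = 30
k=4,i=0: s = 30+0 = 30
k=4,i=1: s = 30+4 = 34
k=4,i=2: s = 34+8 = 42
k=4,i=3: s = 42+12 = 54
k=5,i=0: s = 54+0 = 54
k=5,i=1: s = 54+5 = 59
k=5,i=2: s = 59+10 = 69
k=5,i=3: s = 69+15 = 84
k=6,i=0: s = 84+0 = 84
k=6,i=1: s = 84+6 = 90
k=6,i=2: s = 90+12 = 102
k=6,i=3: s = 102+18 = 120

120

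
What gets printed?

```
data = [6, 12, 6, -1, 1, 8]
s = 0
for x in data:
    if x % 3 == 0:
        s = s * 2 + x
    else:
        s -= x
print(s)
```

46

x=6: %3==0, s = 0*2+6 = 6
x=12: %3==0, s = 6*2+12 = 24
x=6: %3==0, s = 24*2+6 = 54
x=-1: not %3==0, s = 54-(-1) = 55
x=1: not %3==0, s = 55-1 = 54
x=8: not %3==0, s = 54-8 = 46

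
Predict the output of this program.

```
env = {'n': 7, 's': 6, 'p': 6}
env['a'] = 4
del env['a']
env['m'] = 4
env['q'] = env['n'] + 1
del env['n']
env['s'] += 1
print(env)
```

env['a'] = 4 → {'n': 7, 's': 6, 'p': 6, 'a': 4}
del 'a' → {'n': 7, 's': 6, 'p': 6}
env['m'] = 4 → {'n': 7, 's': 6, 'p': 6, 'm': 4}
env['q'] = env['n']+1 = 8 → {'n': 7, 's': 6, 'p': 6, 'm': 4, 'q': 8}
del 'n' → {'s': 6, 'p': 6, 'm': 4, 'q': 8}
env['s'] = 6+1 = 7 → {'s': 7, 'p': 6, 'm': 4, 'q': 8}

{'s': 7, 'p': 6, 'm': 4, 'q': 8}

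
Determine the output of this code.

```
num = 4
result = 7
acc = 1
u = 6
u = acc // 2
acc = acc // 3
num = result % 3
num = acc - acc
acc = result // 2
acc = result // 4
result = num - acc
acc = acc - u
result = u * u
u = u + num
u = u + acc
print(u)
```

1

u = 1//2 = 0
acc = 1//3 = 0
num = 7%3 = 1
num = 0-0 = 0
acc = 7//2 = 3
acc = 7//4 = 1
result = 0-1 = -1
acc = 1-0 = 1
result = 0*0 = 0
u = 0+0 = 0
u = 0+1 = 1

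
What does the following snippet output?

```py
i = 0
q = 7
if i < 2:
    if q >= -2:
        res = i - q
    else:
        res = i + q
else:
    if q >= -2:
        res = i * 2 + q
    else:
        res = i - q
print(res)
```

-7

i=0, q=7
i < 2 is True; q >= -2 is True
→ res = i - q = -7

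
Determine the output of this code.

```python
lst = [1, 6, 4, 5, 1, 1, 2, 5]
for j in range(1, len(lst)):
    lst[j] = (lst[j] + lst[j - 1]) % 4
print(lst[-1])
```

1

j=1: lst[1] = (6+1)%4 = 3 → [1, 3, 4, 5, 1, 1, 2, 5]
j=2: lst[2] = (4+3)%4 = 3 → [1, 3, 3, 5, 1, 1, 2, 5]
j=3: lst[3] = (5+3)%4 = 0 → [1, 3, 3, 0, 1, 1, 2, 5]
j=4: lst[4] = (1+0)%4 = 1 → [1, 3, 3, 0, 1, 1, 2, 5]
j=5: lst[5] = (1+1)%4 = 2 → [1, 3, 3, 0, 1, 2, 2, 5]
j=6: lst[6] = (2+2)%4 = 0 → [1, 3, 3, 0, 1, 2, 0, 5]
j=7: lst[7] = (5+0)%4 = 1 → [1, 3, 3, 0, 1, 2, 0, 1]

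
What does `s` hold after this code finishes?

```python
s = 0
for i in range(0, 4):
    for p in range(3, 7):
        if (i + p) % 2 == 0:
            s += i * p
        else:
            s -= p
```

16

i=0,p=3: odd sum, s = 0-3 = -3
i=0,p=4: even sum, s = (-3)+0 = -3
i=0,p=5: odd sum, s = (-3)-5 = -8
i=0,p=6: even sum, s = (-8)+0 = -8
i=1,p=3: even sum, s = (-8)+3 = -5
i=1,p=4: odd sum, s = (-5)-4 = -9
i=1,p=5: even sum, s = (-9)+5 = -4
i=1,p=6: odd sum, s = (-4)-6 = -10
i=2,p=3: odd sum, s = (-10)-3 = -13
i=2,p=4: even sum, s = (-13)+8 = -5
i=2,p=5: odd sum, s = (-5)-5 = -10
i=2,p=6: even sum, s = (-10)+12 = 2
i=3,p=3: even sum, s = 2+9 = 11
i=3,p=4: odd sum, s = 11-4 = 7
i=3,p=5: even sum, s = 7+15 = 22
i=3,p=6: odd sum, s = 22-6 = 16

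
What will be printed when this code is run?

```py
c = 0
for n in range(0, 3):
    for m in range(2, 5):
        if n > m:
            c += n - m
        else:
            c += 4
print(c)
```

36

n=0,m=2: not 0>2, c = 0+4 = 4
n=0,m=3: not 0>3, c = 4+4 = 8
n=0,m=4: not 0>4, c = 8+4 = 12
n=1,m=2: not 1>2, c = 12+4 = 16
n=1,m=3: not 1>3, c = 16+4 = 20
n=1,m=4: not 1>4, c = 20+4 = 24
n=2,m=2: not 2>2, c = 24+4 = 28
n=2,m=3: not 2>3, c = 28+4 = 32
n=2,m=4: not 2>4, c = 32+4 = 36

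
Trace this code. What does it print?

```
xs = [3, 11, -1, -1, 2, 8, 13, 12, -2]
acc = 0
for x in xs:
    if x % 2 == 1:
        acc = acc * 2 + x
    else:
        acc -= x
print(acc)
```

x=3: odd, acc = 0*2+3 = 3
x=11: odd, acc = 3*2+11 = 17
x=-1: odd, acc = 17*2+(-1) = 33
x=-1: odd, acc = 33*2+(-1) = 65
x=2: not odd, acc = 65-2 = 63
x=8: not odd, acc = 63-8 = 55
x=13: odd, acc = 55*2+13 = 123
x=12: not odd, acc = 123-12 = 111
x=-2: not odd, acc = 111-(-2) = 113

113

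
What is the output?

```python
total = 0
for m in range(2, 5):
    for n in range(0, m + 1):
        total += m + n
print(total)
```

m=2,n=0: total = 0+2 = 2
m=2,n=1: total = 2+3 = 5
m=2,n=2: total = 5+4 = 9
m=3,n=0: total = 9+3 = 12
m=3,n=1: total = 12+4 = 16
m=3,n=2: total = 16+5 = 21
m=3,n=3: total = 21+6 = 27
m=4,n=0: total = 27+4 = 31
m=4,n=1: total = 31+5 = 36
m=4,n=2: total = 36+6 = 42
m=4,n=3: total = 42+7 = 49
m=4,n=4: total = 49+8 = 57

57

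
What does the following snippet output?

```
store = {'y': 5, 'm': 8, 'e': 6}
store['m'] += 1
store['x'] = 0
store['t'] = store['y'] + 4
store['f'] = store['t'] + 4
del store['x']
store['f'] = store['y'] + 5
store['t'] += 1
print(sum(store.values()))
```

40

store['m'] = 8+1 = 9 → {'y': 5, 'm': 9, 'e': 6}
store['x'] = 0 → {'y': 5, 'm': 9, 'e': 6, 'x': 0}
store['t'] = store['y']+4 = 9 → {'y': 5, 'm': 9, 'e': 6, 'x': 0, 't': 9}
store['f'] = store['t']+4 = 13 → {'y': 5, 'm': 9, 'e': 6, 'x': 0, 't': 9, 'f': 13}
del 'x' → {'y': 5, 'm': 9, 'e': 6, 't': 9, 'f': 13}
store['f'] = store['y']+5 = 10 → {'y': 5, 'm': 9, 'e': 6, 't': 9, 'f': 10}
store['t'] = 9+1 = 10 → {'y': 5, 'm': 9, 'e': 6, 't': 10, 'f': 10}
sum of values = 40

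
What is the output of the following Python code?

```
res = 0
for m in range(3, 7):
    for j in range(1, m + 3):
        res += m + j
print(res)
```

m=3,j=1: res = 0+4 = 4
m=3,j=2: res = 4+5 = 9
m=3,j=3: res = 9+6 = 15
m=3,j=4: res = 15+7 = 22
m=3,j=5: res = 22+8 = 30
m=4,j=1: res = 30+5 = 35
m=4,j=2: res = 35+6 = 41
m=4,j=3: res = 41+7 = 48
m=4,j=4: res = 48+8 = 56
m=4,j=5: res = 56+9 = 65
m=4,j=6: res = 65+10 = 75
m=5,j=1: res = 75+6 = 81
m=5,j=2: res = 81+7 = 88
m=5,j=3: res = 88+8 = 96
m=5,j=4: res = 96+9 = 105
m=5,j=5: res = 105+10 = 115
m=5,j=6: res = 115+11 = 126
m=5,j=7: res = 126+12 = 138
m=6,j=1: res = 138+7 = 145
m=6,j=2: res = 145+8 = 153
m=6,j=3: res = 153+9 = 162
m=6,j=4: res = 162+10 = 172
m=6,j=5: res = 172+11 = 183
m=6,j=6: res = 183+12 = 195
m=6,j=7: res = 195+13 = 208
m=6,j=8: res = 208+14 = 222

222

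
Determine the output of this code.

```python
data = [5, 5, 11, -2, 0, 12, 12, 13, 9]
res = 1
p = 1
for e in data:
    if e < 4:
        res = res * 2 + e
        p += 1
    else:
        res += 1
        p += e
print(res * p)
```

1120

e=5: not <4, res = 1+1 = 2; p=6
e=5: not <4, res = 2+1 = 3; p=11
e=11: not <4, res = 3+1 = 4; p=22
e=-2: <4, res = 4*2+(-2) = 6; p=23
e=0: <4, res = 6*2+0 = 12; p=24
e=12: not <4, res = 12+1 = 13; p=36
e=12: not <4, res = 13+1 = 14; p=48
e=13: not <4, res = 14+1 = 15; p=61
e=9: not <4, res = 15+1 = 16; p=70
res*p = 16*70 = 1120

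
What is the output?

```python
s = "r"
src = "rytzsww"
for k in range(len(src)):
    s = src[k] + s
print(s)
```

wwsztyrr

k=0: prepend 'r' → 'rr'
k=1: prepend 'y' → 'yrr'
k=2: prepend 't' → 'tyrr'
k=3: prepend 'z' → 'ztyrr'
k=4: prepend 's' → 'sztyrr'
k=5: prepend 'w' → 'wsztyrr'
k=6: prepend 'w' → 'wwsztyrr'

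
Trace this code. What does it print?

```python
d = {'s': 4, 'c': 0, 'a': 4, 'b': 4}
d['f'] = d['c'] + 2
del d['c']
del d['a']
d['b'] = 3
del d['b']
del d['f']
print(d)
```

d['f'] = d['c']+2 = 2 → {'s': 4, 'c': 0, 'a': 4, 'b': 4, 'f': 2}
del 'c' → {'s': 4, 'a': 4, 'b': 4, 'f': 2}
del 'a' → {'s': 4, 'b': 4, 'f': 2}
d['b'] = 3 → {'s': 4, 'b': 3, 'f': 2}
del 'b' → {'s': 4, 'f': 2}
del 'f' → {'s': 4}

{'s': 4}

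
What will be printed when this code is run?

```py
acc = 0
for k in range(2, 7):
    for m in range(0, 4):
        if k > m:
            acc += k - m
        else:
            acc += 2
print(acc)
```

k=2,m=0: 2>0, acc = 0+2 = 2
k=2,m=1: 2>1, acc = 2+1 = 3
k=2,m=2: not 2>2, acc = 3+2 = 5
k=2,m=3: not 2>3, acc = 5+2 = 7
k=3,m=0: 3>0, acc = 7+3 = 10
k=3,m=1: 3>1, acc = 10+2 = 12
k=3,m=2: 3>2, acc = 12+1 = 13
k=3,m=3: not 3>3, acc = 13+2 = 15
k=4,m=0: 4>0, acc = 15+4 = 19
k=4,m=1: 4>1, acc = 19+3 = 22
k=4,m=2: 4>2, acc = 22+2 = 24
k=4,m=3: 4>3, acc = 24+1 = 25
k=5,m=0: 5>0, acc = 25+5 = 30
k=5,m=1: 5>1, acc = 30+4 = 34
k=5,m=2: 5>2, acc = 34+3 = 37
k=5,m=3: 5>3, acc = 37+2 = 39
k=6,m=0: 6>0, acc = 39+6 = 45
k=6,m=1: 6>1, acc = 45+5 = 50
k=6,m=2: 6>2, acc = 50+4 = 54
k=6,m=3: 6>3, acc = 54+3 = 57

57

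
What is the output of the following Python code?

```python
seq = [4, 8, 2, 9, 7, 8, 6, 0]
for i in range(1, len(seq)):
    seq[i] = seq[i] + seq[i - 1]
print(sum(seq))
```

i=1: seq[1] = 8+4 = 12 → [4, 12, 2, 9, 7, 8, 6, 0]
i=2: seq[2] = 2+12 = 14 → [4, 12, 14, 9, 7, 8, 6, 0]
i=3: seq[3] = 9+14 = 23 → [4, 12, 14, 23, 7, 8, 6, 0]
i=4: seq[4] = 7+23 = 30 → [4, 12, 14, 23, 30, 8, 6, 0]
i=5: seq[5] = 8+30 = 38 → [4, 12, 14, 23, 30, 38, 6, 0]
i=6: seq[6] = 6+38 = 44 → [4, 12, 14, 23, 30, 38, 44, 0]
i=7: seq[7] = 0+44 = 44 → [4, 12, 14, 23, 30, 38, 44, 44]
sum = 209

209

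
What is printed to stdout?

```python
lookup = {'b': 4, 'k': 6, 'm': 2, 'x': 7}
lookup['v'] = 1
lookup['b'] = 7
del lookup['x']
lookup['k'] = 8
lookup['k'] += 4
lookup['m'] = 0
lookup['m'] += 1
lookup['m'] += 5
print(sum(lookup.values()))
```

lookup['v'] = 1 → {'b': 4, 'k': 6, 'm': 2, 'x': 7, 'v': 1}
lookup['b'] = 7 → {'b': 7, 'k': 6, 'm': 2, 'x': 7, 'v': 1}
del 'x' → {'b': 7, 'k': 6, 'm': 2, 'v': 1}
lookup['k'] = 8 → {'b': 7, 'k': 8, 'm': 2, 'v': 1}
lookup['k'] = 8+4 = 12 → {'b': 7, 'k': 12, 'm': 2, 'v': 1}
lookup['m'] = 0 → {'b': 7, 'k': 12, 'm': 0, 'v': 1}
lookup['m'] = 0+1 = 1 → {'b': 7, 'k': 12, 'm': 1, 'v': 1}
lookup['m'] = 1+5 = 6 → {'b': 7, 'k': 12, 'm': 6, 'v': 1}
sum of values = 26

26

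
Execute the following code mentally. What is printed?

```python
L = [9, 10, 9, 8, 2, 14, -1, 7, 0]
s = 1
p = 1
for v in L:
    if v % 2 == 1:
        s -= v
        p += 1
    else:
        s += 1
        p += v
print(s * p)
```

v=9: odd, s = 1-9 = -8; p=2
v=10: not odd, s = (-8)+1 = -7; p=12
v=9: odd, s = (-7)-9 = -16; p=13
v=8: not odd, s = (-16)+1 = -15; p=21
v=2: not odd, s = (-15)+1 = -14; p=23
v=14: not odd, s = (-14)+1 = -13; p=37
v=-1: odd, s = (-13)-(-1) = -12; p=38
v=7: odd, s = (-12)-7 = -19; p=39
v=0: not odd, s = (-19)+1 = -18; p=39
s*p = (-18)*39 = -702

-702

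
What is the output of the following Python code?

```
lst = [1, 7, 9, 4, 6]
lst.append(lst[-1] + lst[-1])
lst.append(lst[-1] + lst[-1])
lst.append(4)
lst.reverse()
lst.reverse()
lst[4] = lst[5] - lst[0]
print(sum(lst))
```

72

append lst[-1]+lst[-1] = 6+6 = 12 → [1, 7, 9, 4, 6, 12]
append lst[-1]+lst[-1] = 12+12 = 24 → [1, 7, 9, 4, 6, 12, 24]
append 4 → [1, 7, 9, 4, 6, 12, 24, 4]
reverse → [4, 24, 12, 6, 4, 9, 7, 1]
reverse → [1, 7, 9, 4, 6, 12, 24, 4]
lst[4] = lst[5]-lst[0] = 12-1 = 11 → [1, 7, 9, 4, 11, 12, 24, 4]
sum = 72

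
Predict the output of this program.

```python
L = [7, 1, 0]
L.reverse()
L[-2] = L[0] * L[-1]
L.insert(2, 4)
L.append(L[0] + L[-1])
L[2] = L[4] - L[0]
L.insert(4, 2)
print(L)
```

[0, 0, 7, 7, 2, 7]

reverse → [0, 1, 7]
L[-2] = L[0]*L[-1] = 0*7 = 0 → [0, 0, 7]
insert 4 at 2 → [0, 0, 4, 7]
append L[0]+L[-1] = 0+7 = 7 → [0, 0, 4, 7, 7]
L[2] = L[4]-L[0] = 7-0 = 7 → [0, 0, 7, 7, 7]
insert 2 at 4 → [0, 0, 7, 7, 2, 7]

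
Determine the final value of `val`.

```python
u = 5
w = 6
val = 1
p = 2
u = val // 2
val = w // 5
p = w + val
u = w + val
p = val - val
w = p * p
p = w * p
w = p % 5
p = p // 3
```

1

u = 1//2 = 0
val = 6//5 = 1
p = 6+1 = 7
u = 6+1 = 7
p = 1-1 = 0
w = 0*0 = 0
p = 0*0 = 0
w = 0%5 = 0
p = 0//3 = 0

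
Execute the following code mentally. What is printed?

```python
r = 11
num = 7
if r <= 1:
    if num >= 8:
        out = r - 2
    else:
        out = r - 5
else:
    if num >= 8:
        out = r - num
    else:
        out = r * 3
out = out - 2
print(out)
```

31

r=11, num=7
r <= 1 is False; num >= 8 is False
→ out = r * 3 = 33
out = 33-2 = 31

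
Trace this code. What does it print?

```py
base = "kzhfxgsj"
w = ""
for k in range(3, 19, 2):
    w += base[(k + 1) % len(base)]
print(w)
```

xskhxskh

k=3: add base[4]='x' → 'x'
k=5: add base[6]='s' → 'xs'
k=7: add base[0]='k' → 'xsk'
k=9: add base[2]='h' → 'xskh'
k=11: add base[4]='x' → 'xskhx'
k=13: add base[6]='s' → 'xskhxs'
k=15: add base[0]='k' → 'xskhxsk'
k=17: add base[2]='h' → 'xskhxskh'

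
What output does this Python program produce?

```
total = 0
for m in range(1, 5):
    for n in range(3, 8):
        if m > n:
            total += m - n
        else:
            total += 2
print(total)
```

m=1,n=3: not 1>3, total = 0+2 = 2
m=1,n=4: not 1>4, total = 2+2 = 4
m=1,n=5: not 1>5, total = 4+2 = 6
m=1,n=6: not 1>6, total = 6+2 = 8
m=1,n=7: not 1>7, total = 8+2 = 10
m=2,n=3: not 2>3, total = 10+2 = 12
m=2,n=4: not 2>4, total = 12+2 = 14
m=2,n=5: not 2>5, total = 14+2 = 16
m=2,n=6: not 2>6, total = 16+2 = 18
m=2,n=7: not 2>7, total = 18+2 = 20
m=3,n=3: not 3>3, total = 20+2 = 22
m=3,n=4: not 3>4, total = 22+2 = 24
m=3,n=5: not 3>5, total = 24+2 = 26
m=3,n=6: not 3>6, total = 26+2 = 28
m=3,n=7: not 3>7, total = 28+2 = 30
m=4,n=3: 4>3, total = 30+1 = 31
m=4,n=4: not 4>4, total = 31+2 = 33
m=4,n=5: not 4>5, total = 33+2 = 35
m=4,n=6: not 4>6, total = 35+2 = 37
m=4,n=7: not 4>7, total = 37+2 = 39

39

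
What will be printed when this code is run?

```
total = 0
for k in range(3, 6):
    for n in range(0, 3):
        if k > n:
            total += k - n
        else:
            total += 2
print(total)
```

27

k=3,n=0: 3>0, total = 0+3 = 3
k=3,n=1: 3>1, total = 3+2 = 5
k=3,n=2: 3>2, total = 5+1 = 6
k=4,n=0: 4>0, total = 6+4 = 10
k=4,n=1: 4>1, total = 10+3 = 13
k=4,n=2: 4>2, total = 13+2 = 15
k=5,n=0: 5>0, total = 15+5 = 20
k=5,n=1: 5>1, total = 20+4 = 24
k=5,n=2: 5>2, total = 24+3 = 27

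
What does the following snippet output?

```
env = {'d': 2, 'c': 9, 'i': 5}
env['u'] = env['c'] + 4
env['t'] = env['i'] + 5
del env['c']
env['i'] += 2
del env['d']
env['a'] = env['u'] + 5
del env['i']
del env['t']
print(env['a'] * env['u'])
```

env['u'] = env['c']+4 = 13 → {'d': 2, 'c': 9, 'i': 5, 'u': 13}
env['t'] = env['i']+5 = 10 → {'d': 2, 'c': 9, 'i': 5, 'u': 13, 't': 10}
del 'c' → {'d': 2, 'i': 5, 'u': 13, 't': 10}
env['i'] = 5+2 = 7 → {'d': 2, 'i': 7, 'u': 13, 't': 10}
del 'd' → {'i': 7, 'u': 13, 't': 10}
env['a'] = env['u']+5 = 18 → {'i': 7, 'u': 13, 't': 10, 'a': 18}
del 'i' → {'u': 13, 't': 10, 'a': 18}
del 't' → {'u': 13, 'a': 18}
env['a']*env['u'] = 18*13 = 234

234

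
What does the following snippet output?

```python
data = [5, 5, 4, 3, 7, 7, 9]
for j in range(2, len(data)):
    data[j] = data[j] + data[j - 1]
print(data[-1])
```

j=2: data[2] = 4+5 = 9 → [5, 5, 9, 3, 7, 7, 9]
j=3: data[3] = 3+9 = 12 → [5, 5, 9, 12, 7, 7, 9]
j=4: data[4] = 7+12 = 19 → [5, 5, 9, 12, 19, 7, 9]
j=5: data[5] = 7+19 = 26 → [5, 5, 9, 12, 19, 26, 9]
j=6: data[6] = 9+26 = 35 → [5, 5, 9, 12, 19, 26, 35]

35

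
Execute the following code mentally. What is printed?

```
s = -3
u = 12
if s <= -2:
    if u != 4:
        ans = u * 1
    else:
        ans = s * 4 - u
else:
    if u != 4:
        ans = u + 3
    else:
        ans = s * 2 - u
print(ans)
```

s=-3, u=12
s <= -2 is True; u != 4 is True
→ ans = u * 1 = 12

12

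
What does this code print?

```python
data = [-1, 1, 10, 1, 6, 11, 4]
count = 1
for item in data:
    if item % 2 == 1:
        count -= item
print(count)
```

-11

item=-1: odd, count = 1-(-1) = 2
item=1: odd, count = 2-1 = 1
item=10: not odd
item=1: odd, count = 1-1 = 0
item=6: not odd
item=11: odd, count = 0-11 = -11
item=4: not odd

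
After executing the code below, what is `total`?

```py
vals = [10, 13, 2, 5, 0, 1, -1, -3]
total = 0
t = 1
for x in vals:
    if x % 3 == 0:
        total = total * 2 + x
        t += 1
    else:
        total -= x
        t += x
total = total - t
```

x=10: not %3==0, total = 0-10 = -10; t=11
x=13: not %3==0, total = (-10)-13 = -23; t=24
x=2: not %3==0, total = (-23)-2 = -25; t=26
x=5: not %3==0, total = (-25)-5 = -30; t=31
x=0: %3==0, total = (-30)*2+0 = -60; t=32
x=1: not %3==0, total = (-60)-1 = -61; t=33
x=-1: not %3==0, total = (-61)-(-1) = -60; t=32
x=-3: %3==0, total = (-60)*2+(-3) = -123; t=33
total-t = (-123)-33 = -156

-156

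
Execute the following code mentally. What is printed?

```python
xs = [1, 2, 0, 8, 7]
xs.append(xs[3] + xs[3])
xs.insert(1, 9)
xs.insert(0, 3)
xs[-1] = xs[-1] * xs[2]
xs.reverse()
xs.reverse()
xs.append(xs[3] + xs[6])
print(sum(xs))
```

183

append xs[3]+xs[3] = 8+8 = 16 → [1, 2, 0, 8, 7, 16]
insert 9 at 1 → [1, 9, 2, 0, 8, 7, 16]
insert 3 at 0 → [3, 1, 9, 2, 0, 8, 7, 16]
xs[-1] = xs[-1]*xs[2] = 16*9 = 144 → [3, 1, 9, 2, 0, 8, 7, 144]
reverse → [144, 7, 8, 0, 2, 9, 1, 3]
reverse → [3, 1, 9, 2, 0, 8, 7, 144]
append xs[3]+xs[6] = 2+7 = 9 → [3, 1, 9, 2, 0, 8, 7, 144, 9]
sum = 183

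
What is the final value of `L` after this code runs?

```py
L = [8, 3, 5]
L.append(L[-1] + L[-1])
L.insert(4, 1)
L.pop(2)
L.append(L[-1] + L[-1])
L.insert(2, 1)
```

append L[-1]+L[-1] = 5+5 = 10 → [8, 3, 5, 10]
insert 1 at 4 → [8, 3, 5, 10, 1]
pop(2) removes 5 → [8, 3, 10, 1]
append L[-1]+L[-1] = 1+1 = 2 → [8, 3, 10, 1, 2]
insert 1 at 2 → [8, 3, 1, 10, 1, 2]

[8, 3, 1, 10, 1, 2]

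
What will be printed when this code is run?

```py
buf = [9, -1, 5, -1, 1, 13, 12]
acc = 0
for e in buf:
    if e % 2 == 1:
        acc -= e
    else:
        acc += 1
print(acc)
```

e=9: odd, acc = 0-9 = -9
e=-1: odd, acc = (-9)-(-1) = -8
e=5: odd, acc = (-8)-5 = -13
e=-1: odd, acc = (-13)-(-1) = -12
e=1: odd, acc = (-12)-1 = -13
e=13: odd, acc = (-13)-13 = -26
e=12: not odd, acc = (-26)+1 = -25

-25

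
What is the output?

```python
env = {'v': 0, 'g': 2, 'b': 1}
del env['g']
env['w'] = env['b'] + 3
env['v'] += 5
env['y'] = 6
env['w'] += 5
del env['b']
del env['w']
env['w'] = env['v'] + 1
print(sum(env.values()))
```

del 'g' → {'v': 0, 'b': 1}
env['w'] = env['b']+3 = 4 → {'v': 0, 'b': 1, 'w': 4}
env['v'] = 0+5 = 5 → {'v': 5, 'b': 1, 'w': 4}
env['y'] = 6 → {'v': 5, 'b': 1, 'w': 4, 'y': 6}
env['w'] = 4+5 = 9 → {'v': 5, 'b': 1, 'w': 9, 'y': 6}
del 'b' → {'v': 5, 'w': 9, 'y': 6}
del 'w' → {'v': 5, 'y': 6}
env['w'] = env['v']+1 = 6 → {'v': 5, 'y': 6, 'w': 6}
sum of values = 17

17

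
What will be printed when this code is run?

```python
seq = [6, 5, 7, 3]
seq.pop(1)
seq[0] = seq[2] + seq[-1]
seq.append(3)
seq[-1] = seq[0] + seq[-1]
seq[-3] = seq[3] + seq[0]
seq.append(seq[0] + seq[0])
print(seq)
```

[6, 15, 3, 9, 12]

pop(1) removes 5 → [6, 7, 3]
seq[0] = seq[2]+seq[-1] = 3+3 = 6 → [6, 7, 3]
append 3 → [6, 7, 3, 3]
seq[-1] = seq[0]+seq[-1] = 6+3 = 9 → [6, 7, 3, 9]
seq[-3] = seq[3]+seq[0] = 9+6 = 15 → [6, 15, 3, 9]
append seq[0]+seq[0] = 6+6 = 12 → [6, 15, 3, 9, 12]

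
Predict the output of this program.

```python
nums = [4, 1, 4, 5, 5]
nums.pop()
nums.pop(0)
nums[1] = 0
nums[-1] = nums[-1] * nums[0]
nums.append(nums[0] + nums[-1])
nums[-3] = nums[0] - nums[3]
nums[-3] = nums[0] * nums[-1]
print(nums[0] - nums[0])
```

pop() removes 5 → [4, 1, 4, 5]
pop(0) removes 4 → [1, 4, 5]
nums[1] = 0 → [1, 0, 5]
nums[-1] = nums[-1]*nums[0] = 5*1 = 5 → [1, 0, 5]
append nums[0]+nums[-1] = 1+5 = 6 → [1, 0, 5, 6]
nums[-3] = nums[0]-nums[3] = 1-6 = -5 → [1, -5, 5, 6]
nums[-3] = nums[0]*nums[-1] = 1*6 = 6 → [1, 6, 5, 6]
nums[0]-nums[0] = 1-1 = 0

0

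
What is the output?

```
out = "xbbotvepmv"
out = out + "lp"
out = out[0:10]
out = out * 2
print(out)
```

xbbotvepmvxbbotvepmv

+ 'lp' → 'xbbotvepmvlp'
slice [0:10] → 'xbbotvepmv'
repeat ×2 → 'xbbotvepmvxbbotvepmv'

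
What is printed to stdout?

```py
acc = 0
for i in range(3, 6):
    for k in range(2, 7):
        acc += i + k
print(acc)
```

i=3,k=2: acc = 0+5 = 5
i=3,k=3: acc = 5+6 = 11
i=3,k=4: acc = 11+7 = 18
i=3,k=5: acc = 18+8 = 26
i=3,k=6: acc = 26+9 = 35
i=4,k=2: acc = 35+6 = 41
i=4,k=3: acc = 41+7 = 48
i=4,k=4: acc = 48+8 = 56
i=4,k=5: acc = 56+9 = 65
i=4,k=6: acc = 65+10 = 75
i=5,k=2: acc = 75+7 = 82
i=5,k=3: acc = 82+8 = 90
i=5,k=4: acc = 90+9 = 99
i=5,k=5: acc = 99+10 = 109
i=5,k=6: acc = 109+11 = 120

120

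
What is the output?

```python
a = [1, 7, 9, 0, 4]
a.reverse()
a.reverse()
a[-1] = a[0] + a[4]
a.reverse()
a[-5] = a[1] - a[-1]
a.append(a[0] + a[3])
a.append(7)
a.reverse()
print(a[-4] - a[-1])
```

8

reverse → [4, 0, 9, 7, 1]
reverse → [1, 7, 9, 0, 4]
a[-1] = a[0]+a[4] = 1+4 = 5 → [1, 7, 9, 0, 5]
reverse → [5, 0, 9, 7, 1]
a[-5] = a[1]-a[-1] = 0-1 = -1 → [-1, 0, 9, 7, 1]
append a[0]+a[3] = (-1)+7 = 6 → [-1, 0, 9, 7, 1, 6]
append 7 → [-1, 0, 9, 7, 1, 6, 7]
reverse → [7, 6, 1, 7, 9, 0, -1]
a[-4]-a[-1] = 7-(-1) = 8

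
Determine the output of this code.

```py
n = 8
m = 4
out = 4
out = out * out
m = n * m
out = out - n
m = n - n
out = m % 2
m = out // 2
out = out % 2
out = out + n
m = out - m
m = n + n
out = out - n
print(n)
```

out = 4*4 = 16
m = 8*4 = 32
out = 16-8 = 8
m = 8-8 = 0
out = 0%2 = 0
m = 0//2 = 0
out = 0%2 = 0
out = 0+8 = 8
m = 8-0 = 8
m = 8+8 = 16
out = 8-8 = 0

8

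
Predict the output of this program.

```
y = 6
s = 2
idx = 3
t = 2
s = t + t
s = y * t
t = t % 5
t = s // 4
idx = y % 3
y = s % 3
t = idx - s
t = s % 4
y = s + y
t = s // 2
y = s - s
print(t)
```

6

s = 2+2 = 4
s = 6*2 = 12
t = 2%5 = 2
t = 12//4 = 3
idx = 6%3 = 0
y = 12%3 = 0
t = 0-12 = -12
t = 12%4 = 0
y = 12+0 = 12
t = 12//2 = 6
y = 12-12 = 0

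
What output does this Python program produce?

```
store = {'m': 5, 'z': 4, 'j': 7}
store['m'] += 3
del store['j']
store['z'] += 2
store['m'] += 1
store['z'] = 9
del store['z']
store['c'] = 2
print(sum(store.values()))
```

11

store['m'] = 5+3 = 8 → {'m': 8, 'z': 4, 'j': 7}
del 'j' → {'m': 8, 'z': 4}
store['z'] = 4+2 = 6 → {'m': 8, 'z': 6}
store['m'] = 8+1 = 9 → {'m': 9, 'z': 6}
store['z'] = 9 → {'m': 9, 'z': 9}
del 'z' → {'m': 9}
store['c'] = 2 → {'m': 9, 'c': 2}
sum of values = 11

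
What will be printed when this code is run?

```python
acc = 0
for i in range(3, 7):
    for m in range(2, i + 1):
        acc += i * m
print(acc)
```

i=3,m=2: acc = 0+6 = 6
i=3,m=3: acc = 6+9 = 15
i=4,m=2: acc = 15+8 = 23
i=4,m=3: acc = 23+12 = 35
i=4,m=4: acc = 35+16 = 51
i=5,m=2: acc = 51+10 = 61
i=5,m=3: acc = 61+15 = 76
i=5,m=4: acc = 76+20 = 96
i=5,m=5: acc = 96+25 = 121
i=6,m=2: acc = 121+12 = 133
i=6,m=3: acc = 133+18 = 151
i=6,m=4: acc = 151+24 = 175
i=6,m=5: acc = 175+30 = 205
i=6,m=6: acc = 205+36 = 241

241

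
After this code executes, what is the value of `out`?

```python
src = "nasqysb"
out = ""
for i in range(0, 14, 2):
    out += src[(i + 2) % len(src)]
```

'sybaqsn'

i=0: add src[2]='s' → 's'
i=2: add src[4]='y' → 'sy'
i=4: add src[6]='b' → 'syb'
i=6: add src[1]='a' → 'syba'
i=8: add src[3]='q' → 'sybaq'
i=10: add src[5]='s' → 'sybaqs'
i=12: add src[0]='n' → 'sybaqsn'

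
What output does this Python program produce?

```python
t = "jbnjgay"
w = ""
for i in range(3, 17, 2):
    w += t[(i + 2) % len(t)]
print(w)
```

i=3: add t[5]='a' → 'a'
i=5: add t[0]='j' → 'aj'
i=7: add t[2]='n' → 'ajn'
i=9: add t[4]='g' → 'ajng'
i=11: add t[6]='y' → 'ajngy'
i=13: add t[1]='b' → 'ajngyb'
i=15: add t[3]='j' → 'ajngybj'

ajngybj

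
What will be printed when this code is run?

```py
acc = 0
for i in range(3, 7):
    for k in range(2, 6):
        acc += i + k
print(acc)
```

i=3,k=2: acc = 0+5 = 5
i=3,k=3: acc = 5+6 = 11
i=3,k=4: acc = 11+7 = 18
i=3,k=5: acc = 18+8 = 26
i=4,k=2: acc = 26+6 = 32
i=4,k=3: acc = 32+7 = 39
i=4,k=4: acc = 39+8 = 47
i=4,k=5: acc = 47+9 = 56
i=5,k=2: acc = 56+7 = 63
i=5,k=3: acc = 63+8 = 71
i=5,k=4: acc = 71+9 = 80
i=5,k=5: acc = 80+10 = 90
i=6,k=2: acc = 90+8 = 98
i=6,k=3: acc = 98+9 = 107
i=6,k=4: acc = 107+10 = 117
i=6,k=5: acc = 117+11 = 128

128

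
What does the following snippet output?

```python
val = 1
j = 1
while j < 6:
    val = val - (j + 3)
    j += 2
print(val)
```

j=1: val = 1-4 = -3
j=3: val = (-3)-6 = -9
j=5: val = (-9)-8 = -17

-17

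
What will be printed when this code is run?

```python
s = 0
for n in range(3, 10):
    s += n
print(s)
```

n=3: s = 0+3 = 3
n=4: s = 3+4 = 7
n=5: s = 7+5 = 12
n=6: s = 12+6 = 18
n=7: s = 18+7 = 25
n=8: s = 25+8 = 33
n=9: s = 33+9 = 42

42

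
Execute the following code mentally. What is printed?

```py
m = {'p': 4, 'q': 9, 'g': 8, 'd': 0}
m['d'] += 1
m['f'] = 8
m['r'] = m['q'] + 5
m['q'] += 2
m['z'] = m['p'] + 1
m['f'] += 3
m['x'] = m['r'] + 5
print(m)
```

{'p': 4, 'q': 11, 'g': 8, 'd': 1, 'f': 11, 'r': 14, 'z': 5, 'x': 19}

m['d'] = 0+1 = 1 → {'p': 4, 'q': 9, 'g': 8, 'd': 1}
m['f'] = 8 → {'p': 4, 'q': 9, 'g': 8, 'd': 1, 'f': 8}
m['r'] = m['q']+5 = 14 → {'p': 4, 'q': 9, 'g': 8, 'd': 1, 'f': 8, 'r': 14}
m['q'] = 9+2 = 11 → {'p': 4, 'q': 11, 'g': 8, 'd': 1, 'f': 8, 'r': 14}
m['z'] = m['p']+1 = 5 → {'p': 4, 'q': 11, 'g': 8, 'd': 1, 'f': 8, 'r': 14, 'z': 5}
m['f'] = 8+3 = 11 → {'p': 4, 'q': 11, 'g': 8, 'd': 1, 'f': 11, 'r': 14, 'z': 5}
m['x'] = m['r']+5 = 19 → {'p': 4, 'q': 11, 'g': 8, 'd': 1, 'f': 11, 'r': 14, 'z': 5, 'x': 19}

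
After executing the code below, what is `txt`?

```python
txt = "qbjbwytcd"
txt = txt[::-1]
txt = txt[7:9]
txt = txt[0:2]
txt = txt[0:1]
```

reverse → 'dctywbjbq'
slice [7:9] → 'bq'
slice [0:2] → 'bq'
slice [0:1] → 'b'

'b'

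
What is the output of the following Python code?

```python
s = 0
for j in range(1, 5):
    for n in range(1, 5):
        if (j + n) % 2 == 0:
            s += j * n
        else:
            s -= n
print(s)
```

j=1,n=1: even sum, s = 0+1 = 1
j=1,n=2: odd sum, s = 1-2 = -1
j=1,n=3: even sum, s = (-1)+3 = 2
j=1,n=4: odd sum, s = 2-4 = -2
j=2,n=1: odd sum, s = (-2)-1 = -3
j=2,n=2: even sum, s = (-3)+4 = 1
j=2,n=3: odd sum, s = 1-3 = -2
j=2,n=4: even sum, s = (-2)+8 = 6
j=3,n=1: even sum, s = 6+3 = 9
j=3,n=2: odd sum, s = 9-2 = 7
j=3,n=3: even sum, s = 7+9 = 16
j=3,n=4: odd sum, s = 16-4 = 12
j=4,n=1: odd sum, s = 12-1 = 11
j=4,n=2: even sum, s = 11+8 = 19
j=4,n=3: odd sum, s = 19-3 = 16
j=4,n=4: even sum, s = 16+16 = 32

32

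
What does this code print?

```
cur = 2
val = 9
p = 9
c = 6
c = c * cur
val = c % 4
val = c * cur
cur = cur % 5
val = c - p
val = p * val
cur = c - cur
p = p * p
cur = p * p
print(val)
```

27

c = 6*2 = 12
val = 12%4 = 0
val = 12*2 = 24
cur = 2%5 = 2
val = 12-9 = 3
val = 9*3 = 27
cur = 12-2 = 10
p = 9*9 = 81
cur = 81*81 = 6561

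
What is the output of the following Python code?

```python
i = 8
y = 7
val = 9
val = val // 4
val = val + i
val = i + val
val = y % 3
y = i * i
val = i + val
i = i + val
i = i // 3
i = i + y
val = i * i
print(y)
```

val = 9//4 = 2
val = 2+8 = 10
val = 8+10 = 18
val = 7%3 = 1
y = 8*8 = 64
val = 8+1 = 9
i = 8+9 = 17
i = 17//3 = 5
i = 5+64 = 69
val = 69*69 = 4761

64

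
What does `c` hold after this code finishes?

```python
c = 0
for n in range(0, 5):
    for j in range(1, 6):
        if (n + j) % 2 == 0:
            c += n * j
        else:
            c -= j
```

n=0,j=1: odd sum, c = 0-1 = -1
n=0,j=2: even sum, c = (-1)+0 = -1
n=0,j=3: odd sum, c = (-1)-3 = -4
n=0,j=4: even sum, c = (-4)+0 = -4
n=0,j=5: odd sum, c = (-4)-5 = -9
n=1,j=1: even sum, c = (-9)+1 = -8
n=1,j=2: odd sum, c = (-8)-2 = -10
n=1,j=3: even sum, c = (-10)+3 = -7
n=1,j=4: odd sum, c = (-7)-4 = -11
n=1,j=5: even sum, c = (-11)+5 = -6
n=2,j=1: odd sum, c = (-6)-1 = -7
n=2,j=2: even sum, c = (-7)+4 = -3
n=2,j=3: odd sum, c = (-3)-3 = -6
n=2,j=4: even sum, c = (-6)+8 = 2
n=2,j=5: odd sum, c = 2-5 = -3
n=3,j=1: even sum, c = (-3)+3 = 0
n=3,j=2: odd sum, c = 0-2 = -2
n=3,j=3: even sum, c = (-2)+9 = 7
n=3,j=4: odd sum, c = 7-4 = 3
n=3,j=5: even sum, c = 3+15 = 18
n=4,j=1: odd sum, c = 18-1 = 17
n=4,j=2: even sum, c = 17+8 = 25
n=4,j=3: odd sum, c = 25-3 = 22
n=4,j=4: even sum, c = 22+16 = 38
n=4,j=5: odd sum, c = 38-5 = 33

33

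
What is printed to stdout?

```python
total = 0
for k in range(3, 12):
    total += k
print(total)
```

k=3: total = 0+3 = 3
k=4: total = 3+4 = 7
k=5: total = 7+5 = 12
k=6: total = 12+6 = 18
k=7: total = 18+7 = 25
k=8: total = 25+8 = 33
k=9: total = 33+9 = 42
k=10: total = 42+10 = 52
k=11: total = 52+11 = 63

63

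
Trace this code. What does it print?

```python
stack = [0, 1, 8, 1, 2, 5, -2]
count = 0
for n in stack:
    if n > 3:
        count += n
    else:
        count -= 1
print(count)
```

8

n=0: not >3, count = 0-1 = -1
n=1: not >3, count = (-1)-1 = -2
n=8: >3, count = (-2)+8 = 6
n=1: not >3, count = 6-1 = 5
n=2: not >3, count = 5-1 = 4
n=5: >3, count = 4+5 = 9
n=-2: not >3, count = 9-1 = 8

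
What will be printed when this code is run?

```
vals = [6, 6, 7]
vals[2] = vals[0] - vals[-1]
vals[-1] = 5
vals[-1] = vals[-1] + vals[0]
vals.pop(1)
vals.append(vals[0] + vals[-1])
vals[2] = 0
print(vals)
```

vals[2] = vals[0]-vals[-1] = 6-7 = -1 → [6, 6, -1]
vals[-1] = 5 → [6, 6, 5]
vals[-1] = vals[-1]+vals[0] = 5+6 = 11 → [6, 6, 11]
pop(1) removes 6 → [6, 11]
append vals[0]+vals[-1] = 6+11 = 17 → [6, 11, 17]
vals[2] = 0 → [6, 11, 0]

[6, 11, 0]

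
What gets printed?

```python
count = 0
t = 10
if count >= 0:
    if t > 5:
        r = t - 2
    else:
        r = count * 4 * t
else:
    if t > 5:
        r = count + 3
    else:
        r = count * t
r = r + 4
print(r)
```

12

count=0, t=10
count >= 0 is True; t > 5 is True
→ r = t - 2 = 8
r = 8+4 = 12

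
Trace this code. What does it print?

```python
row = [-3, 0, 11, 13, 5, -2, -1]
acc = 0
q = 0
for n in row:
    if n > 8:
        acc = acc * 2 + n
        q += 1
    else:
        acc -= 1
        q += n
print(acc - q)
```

n=-3: not >8, acc = 0-1 = -1; q=-3
n=0: not >8, acc = (-1)-1 = -2; q=-3
n=11: >8, acc = (-2)*2+11 = 7; q=-2
n=13: >8, acc = 7*2+13 = 27; q=-1
n=5: not >8, acc = 27-1 = 26; q=4
n=-2: not >8, acc = 26-1 = 25; q=2
n=-1: not >8, acc = 25-1 = 24; q=1
acc-q = 24-1 = 23

23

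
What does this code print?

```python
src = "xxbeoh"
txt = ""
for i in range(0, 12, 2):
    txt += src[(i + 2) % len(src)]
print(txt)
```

i=0: add src[2]='b' → 'b'
i=2: add src[4]='o' → 'bo'
i=4: add src[0]='x' → 'box'
i=6: add src[2]='b' → 'boxb'
i=8: add src[4]='o' → 'boxbo'
i=10: add src[0]='x' → 'boxbox'

boxbox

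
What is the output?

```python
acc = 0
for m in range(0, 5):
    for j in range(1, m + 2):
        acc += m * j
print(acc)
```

m=0,j=1: acc = 0+0 = 0
m=1,j=1: acc = 0+1 = 1
m=1,j=2: acc = 1+2 = 3
m=2,j=1: acc = 3+2 = 5
m=2,j=2: acc = 5+4 = 9
m=2,j=3: acc = 9+6 = 15
m=3,j=1: acc = 15+3 = 18
m=3,j=2: acc = 18+6 = 24
m=3,j=3: acc = 24+9 = 33
m=3,j=4: acc = 33+12 = 45
m=4,j=1: acc = 45+4 = 49
m=4,j=2: acc = 49+8 = 57
m=4,j=3: acc = 57+12 = 69
m=4,j=4: acc = 69+16 = 85
m=4,j=5: acc = 85+20 = 105

105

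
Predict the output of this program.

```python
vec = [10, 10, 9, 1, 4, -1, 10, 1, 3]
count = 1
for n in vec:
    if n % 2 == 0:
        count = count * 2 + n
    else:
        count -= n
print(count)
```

n=10: even, count = 1*2+10 = 12
n=10: even, count = 12*2+10 = 34
n=9: not even, count = 34-9 = 25
n=1: not even, count = 25-1 = 24
n=4: even, count = 24*2+4 = 52
n=-1: not even, count = 52-(-1) = 53
n=10: even, count = 53*2+10 = 116
n=1: not even, count = 116-1 = 115
n=3: not even, count = 115-3 = 112

112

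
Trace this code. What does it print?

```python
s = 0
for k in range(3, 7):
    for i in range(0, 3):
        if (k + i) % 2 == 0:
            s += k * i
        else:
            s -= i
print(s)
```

22

k=3,i=0: odd sum, s = 0-0 = 0
k=3,i=1: even sum, s = 0+3 = 3
k=3,i=2: odd sum, s = 3-2 = 1
k=4,i=0: even sum, s = 1+0 = 1
k=4,i=1: odd sum, s = 1-1 = 0
k=4,i=2: even sum, s = 0+8 = 8
k=5,i=0: odd sum, s = 8-0 = 8
k=5,i=1: even sum, s = 8+5 = 13
k=5,i=2: odd sum, s = 13-2 = 11
k=6,i=0: even sum, s = 11+0 = 11
k=6,i=1: odd sum, s = 11-1 = 10
k=6,i=2: even sum, s = 10+12 = 22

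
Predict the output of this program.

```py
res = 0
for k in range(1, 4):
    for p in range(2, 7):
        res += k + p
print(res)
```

k=1,p=2: res = 0+3 = 3
k=1,p=3: res = 3+4 = 7
k=1,p=4: res = 7+5 = 12
k=1,p=5: res = 12+6 = 18
k=1,p=6: res = 18+7 = 25
k=2,p=2: res = 25+4 = 29
k=2,p=3: res = 29+5 = 34
k=2,p=4: res = 34+6 = 40
k=2,p=5: res = 40+7 = 47
k=2,p=6: res = 47+8 = 55
k=3,p=2: res = 55+5 = 60
k=3,p=3: res = 60+6 = 66
k=3,p=4: res = 66+7 = 73
k=3,p=5: res = 73+8 = 81
k=3,p=6: res = 81+9 = 90

90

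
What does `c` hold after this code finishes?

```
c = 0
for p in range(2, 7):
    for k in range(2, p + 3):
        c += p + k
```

p=2,k=2: c = 0+4 = 4
p=2,k=3: c = 4+5 = 9
p=2,k=4: c = 9+6 = 15
p=3,k=2: c = 15+5 = 20
p=3,k=3: c = 20+6 = 26
p=3,k=4: c = 26+7 = 33
p=3,k=5: c = 33+8 = 41
p=4,k=2: c = 41+6 = 47
p=4,k=3: c = 47+7 = 54
p=4,k=4: c = 54+8 = 62
p=4,k=5: c = 62+9 = 71
p=4,k=6: c = 71+10 = 81
p=5,k=2: c = 81+7 = 88
p=5,k=3: c = 88+8 = 96
p=5,k=4: c = 96+9 = 105
p=5,k=5: c = 105+10 = 115
p=5,k=6: c = 115+11 = 126
p=5,k=7: c = 126+12 = 138
p=6,k=2: c = 138+8 = 146
p=6,k=3: c = 146+9 = 155
p=6,k=4: c = 155+10 = 165
p=6,k=5: c = 165+11 = 176
p=6,k=6: c = 176+12 = 188
p=6,k=7: c = 188+13 = 201
p=6,k=8: c = 201+14 = 215

215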